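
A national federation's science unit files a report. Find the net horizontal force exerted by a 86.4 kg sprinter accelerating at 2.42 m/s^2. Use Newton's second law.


Newton's second law: F = m * a
F = 86.4 * 2.42 = 209.09 N

209.09 N


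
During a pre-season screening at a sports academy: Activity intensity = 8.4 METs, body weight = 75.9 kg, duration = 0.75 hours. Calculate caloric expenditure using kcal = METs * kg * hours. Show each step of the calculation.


kcal = 8.4 * 75.9 * 0.75
= 637.56 * 0.75
= 478.17 kcal

478.17 kcal


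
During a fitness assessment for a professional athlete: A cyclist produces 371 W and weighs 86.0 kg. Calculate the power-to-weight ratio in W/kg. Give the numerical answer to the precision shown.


P/W = power / mass
= 371 / 86.0
= 4.314 W/kg

4.314 W/kg


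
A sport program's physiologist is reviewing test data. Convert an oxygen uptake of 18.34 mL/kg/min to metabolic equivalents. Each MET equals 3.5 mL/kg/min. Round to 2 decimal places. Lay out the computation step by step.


One MET = 3.5 mL/kg/min
Number of METs = 18.34 / 3.5
= 5.24 METs

5.24 METs


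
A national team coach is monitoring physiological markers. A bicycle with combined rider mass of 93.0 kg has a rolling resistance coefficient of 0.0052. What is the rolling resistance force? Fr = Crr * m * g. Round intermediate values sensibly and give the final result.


Fr = 0.0052 * 93.0 * 9.81
= 0.4836 * 9.81
= 4.744 N

4.744 N


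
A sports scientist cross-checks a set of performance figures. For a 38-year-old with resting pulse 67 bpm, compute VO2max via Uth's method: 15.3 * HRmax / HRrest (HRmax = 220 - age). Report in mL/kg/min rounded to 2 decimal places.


Step 1: HRmax = 220 - 38 = 182 bpm
Step 2: Ratio = 182 / 67 = 2.7164
Step 3: VO2max = 15.3 * 2.7164 = 41.56 mL/kg/min

41.56 mL/kg/min


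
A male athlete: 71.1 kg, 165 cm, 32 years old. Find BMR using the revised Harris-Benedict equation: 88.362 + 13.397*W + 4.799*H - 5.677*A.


Intercept = 88.362
Weight contribution = 13.397 * 71.1 = 952.5267
Height contribution = 4.799 * 165 = 791.835
Age contribution = 5.677 * 32 = 181.664
BMR = 88.362 + 952.5267 + 791.835 - 181.664
= 1651.06 kcal/day

1651.06 kcal/day


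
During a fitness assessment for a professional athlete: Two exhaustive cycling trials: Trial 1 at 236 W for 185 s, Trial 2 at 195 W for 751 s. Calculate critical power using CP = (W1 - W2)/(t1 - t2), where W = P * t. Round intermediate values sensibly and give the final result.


W1 = 236 * 185 = 43660 J
W2 = 195 * 751 = 146445 J
CP = (43660 - 146445) / (185 - 751)
= -102785 / -566
= 181.6 W

181.6 W


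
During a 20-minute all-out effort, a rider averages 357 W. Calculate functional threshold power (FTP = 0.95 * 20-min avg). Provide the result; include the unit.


FTP = 0.95 * 357
= 339.15 W

339.15 W


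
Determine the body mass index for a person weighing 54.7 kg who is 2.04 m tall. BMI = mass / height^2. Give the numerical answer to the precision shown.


BMI = mass / height^2
= 54.7 / 2.04^2
= 54.7 / 4.1616
= 13.14 kg/m^2

13.14 kg/m^2


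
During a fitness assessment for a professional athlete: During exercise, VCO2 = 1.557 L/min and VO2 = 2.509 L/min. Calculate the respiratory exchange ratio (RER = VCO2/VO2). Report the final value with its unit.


RER = VCO2 / VO2
= 1.557 / 2.509
= 0.6206

0.6206


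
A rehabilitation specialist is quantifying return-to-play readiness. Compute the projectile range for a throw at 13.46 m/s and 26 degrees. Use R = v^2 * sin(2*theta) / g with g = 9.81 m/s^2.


Two times the angle = 52 degrees
sin(52) = 0.788011
R = 181.1716 * 0.788011 / 9.81 = 14.553 m

14.553 m


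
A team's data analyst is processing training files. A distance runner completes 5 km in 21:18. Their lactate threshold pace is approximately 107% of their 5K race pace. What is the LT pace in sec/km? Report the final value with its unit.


Convert to seconds: 21 min 18 s = 1278 s
Pace per km = 1278 / 5 = 255.6 s/km
LT pace = 255.6 * 1.07 = 273.49 s/km

273.49 s/km


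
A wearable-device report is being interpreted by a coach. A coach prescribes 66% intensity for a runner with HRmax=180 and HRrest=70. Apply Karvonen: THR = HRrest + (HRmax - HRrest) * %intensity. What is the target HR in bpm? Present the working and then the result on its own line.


Heart rate reserve = 180 - 70 = 110
Intensity fraction = 66 / 100 = 0.66
THR = 70 + 110 * 0.66 = 142.6 bpm

142.6 bpm


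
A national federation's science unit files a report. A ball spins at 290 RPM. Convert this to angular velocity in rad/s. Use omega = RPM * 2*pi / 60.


omega = 290 * 2 * pi / 60
= 290 * 6.28318531 / 60
= 1822.124 / 60
= 30.369 rad/s

30.369 rad/s


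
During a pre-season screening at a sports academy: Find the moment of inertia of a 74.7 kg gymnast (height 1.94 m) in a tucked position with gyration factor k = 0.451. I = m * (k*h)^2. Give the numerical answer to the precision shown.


Radius of gyration = 0.451 * 1.94 = 0.87494 m
I = 74.7 * 0.87494^2
= 74.7 * 0.76552
= 57.184 kg*m^2

57.184 kg*m^2


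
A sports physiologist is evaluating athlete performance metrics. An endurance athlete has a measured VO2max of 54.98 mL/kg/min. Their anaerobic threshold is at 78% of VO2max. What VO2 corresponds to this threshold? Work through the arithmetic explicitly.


Anaerobic threshold VO2 = VO2max * 78%
= 54.98 * 0.78
= 42.88 mL/kg/min

42.88 mL/kg/min


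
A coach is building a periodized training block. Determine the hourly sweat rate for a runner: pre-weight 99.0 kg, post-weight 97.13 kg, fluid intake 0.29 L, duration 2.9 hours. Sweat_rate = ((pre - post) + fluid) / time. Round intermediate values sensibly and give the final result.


Mass lost = 99.0 - 97.13 = 1.87 kg
Add fluid consumed: 1.87 + 0.29 = 2.16 L total sweat
Sweat rate = 2.16 / 2.9 = 0.745 L/h

0.745 L/h


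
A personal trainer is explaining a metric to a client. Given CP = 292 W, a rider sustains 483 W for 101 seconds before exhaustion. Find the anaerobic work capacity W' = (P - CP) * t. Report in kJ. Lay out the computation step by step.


Excess power = 483 - 292 = 191 W
Work above CP = 191 * 101 = 19291 J
W' = 19.291 kJ

19.291 kJ


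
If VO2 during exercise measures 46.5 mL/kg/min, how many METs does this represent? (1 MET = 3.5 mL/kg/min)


METs = VO2 / 3.5 = 46.5 / 3.5 = 13.29

13.29 METs


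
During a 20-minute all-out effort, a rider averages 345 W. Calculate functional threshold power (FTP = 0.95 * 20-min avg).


FTP = 0.95 * 345
= 327.75 W

327.75 W


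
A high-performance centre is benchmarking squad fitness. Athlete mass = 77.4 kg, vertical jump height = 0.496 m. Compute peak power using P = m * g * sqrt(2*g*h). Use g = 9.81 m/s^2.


sqrt(2 * 9.81 * 0.496) = sqrt(9.73152) = 3.119538 m/s
P = 77.4 * 9.81 * 3.119538
= 2368.65 W

2368.65 W


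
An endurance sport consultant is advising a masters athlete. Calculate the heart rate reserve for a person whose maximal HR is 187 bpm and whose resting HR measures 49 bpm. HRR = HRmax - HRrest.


HRmax = 187 bpm
HRrest = 49 bpm
HRR = 187 - 49 = 138 bpm

138 bpm


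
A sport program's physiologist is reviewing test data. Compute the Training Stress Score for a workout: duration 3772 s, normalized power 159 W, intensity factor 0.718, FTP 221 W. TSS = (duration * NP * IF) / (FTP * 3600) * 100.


Product = 3772 * 159 * 0.718 = 430619.064
Base = 221 * 3600 = 795600
TSS = 430619.064 / 795600 * 100 = 54.13

54.13 TSS


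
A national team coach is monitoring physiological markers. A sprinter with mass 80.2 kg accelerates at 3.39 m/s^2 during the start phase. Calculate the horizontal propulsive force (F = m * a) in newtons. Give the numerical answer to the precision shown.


F = m * a
= 80.2 * 3.39
= 271.88 N

271.88 N


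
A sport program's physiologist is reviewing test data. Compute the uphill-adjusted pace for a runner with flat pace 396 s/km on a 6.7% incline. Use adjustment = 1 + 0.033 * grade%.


Adjustment factor = 1 + 0.033 * 6.7 = 1.2211
Grade-adjusted pace = 396 * 1.2211 = 483.56 s/km

483.56 s/km


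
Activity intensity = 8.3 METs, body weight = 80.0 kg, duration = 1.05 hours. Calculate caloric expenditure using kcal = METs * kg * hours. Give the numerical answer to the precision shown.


kcal = 8.3 * 80.0 * 1.05
= 664.0 * 1.05
= 697.2 kcal

697.2 kcal


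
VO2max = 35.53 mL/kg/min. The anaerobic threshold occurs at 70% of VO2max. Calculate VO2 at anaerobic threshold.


AT fraction = 70 / 100 = 0.7
AT VO2 = 35.53 * 0.7
= 24.87 mL/kg/min

24.87 mL/kg/min


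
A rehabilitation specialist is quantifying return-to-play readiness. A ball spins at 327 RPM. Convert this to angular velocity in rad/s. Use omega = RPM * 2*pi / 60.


omega = 327 * 2 * pi / 60
= 327 * 6.28318531 / 60
= 2054.602 / 60
= 34.243 rad/s

34.243 rad/s


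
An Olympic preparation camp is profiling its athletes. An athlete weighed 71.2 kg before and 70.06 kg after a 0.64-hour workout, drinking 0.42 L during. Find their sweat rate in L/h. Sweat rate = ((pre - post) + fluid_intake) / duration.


Body mass change = 1.14 kg
Total sweat loss = 1.14 + 0.42 = 1.56 L
Rate = 1.56 / 0.64 = 2.438 L/h

2.438 L/h


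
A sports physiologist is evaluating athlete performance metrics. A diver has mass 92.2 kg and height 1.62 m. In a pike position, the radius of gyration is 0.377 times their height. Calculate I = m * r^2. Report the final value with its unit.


r = 0.377 * 1.62 = 0.61074 m
I = m * r^2 = 92.2 * 0.373003 = 34.391 kg*m^2

34.391 kg*m^2


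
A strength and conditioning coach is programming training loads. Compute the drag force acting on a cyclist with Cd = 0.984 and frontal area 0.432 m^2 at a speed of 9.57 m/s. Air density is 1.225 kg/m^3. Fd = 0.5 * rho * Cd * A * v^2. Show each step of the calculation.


Step 1: v^2 = 91.5849
Step 2: Fd = 0.5 * 1.225 * 0.984 * 0.432 * 91.5849
= 23.846 N

23.846 N


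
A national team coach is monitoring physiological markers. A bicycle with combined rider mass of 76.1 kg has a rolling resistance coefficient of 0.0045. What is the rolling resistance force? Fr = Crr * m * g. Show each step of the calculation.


Fr = 0.0045 * 76.1 * 9.81
= 0.34245 * 9.81
= 3.359 N

3.359 N


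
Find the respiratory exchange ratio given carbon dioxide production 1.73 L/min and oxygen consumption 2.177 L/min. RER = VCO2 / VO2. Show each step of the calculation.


VCO2 = 1.73 L/min
VO2 = 2.177 L/min
RER = 1.73 / 2.177 = 0.7947

0.7947


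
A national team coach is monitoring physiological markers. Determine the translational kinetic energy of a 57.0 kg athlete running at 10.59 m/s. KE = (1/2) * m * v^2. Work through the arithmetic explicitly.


KE = 0.5 * m * v^2
= 0.5 * 57.0 * 10.59^2
= 0.5 * 57.0 * 112.1481
= 3196.22 J

3196.22 J


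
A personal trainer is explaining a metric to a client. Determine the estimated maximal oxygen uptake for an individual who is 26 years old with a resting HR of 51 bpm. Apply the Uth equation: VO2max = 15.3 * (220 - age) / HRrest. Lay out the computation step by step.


HRmax = 220 - 26 = 194
VO2max = 15.3 * (194 / 51)
= 15.3 * 3.8039
= 58.2 mL/kg/min

58.2 mL/kg/min


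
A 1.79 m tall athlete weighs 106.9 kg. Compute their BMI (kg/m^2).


height^2 = 3.2041 m^2
BMI = 106.9 / 3.2041 = 33.36 kg/m^2

33.36 kg/m^2


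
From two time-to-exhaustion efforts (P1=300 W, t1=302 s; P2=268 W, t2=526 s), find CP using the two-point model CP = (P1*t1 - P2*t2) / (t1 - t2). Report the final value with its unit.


Work in trial 1 = 90600 J
Work in trial 2 = 140968 J
Delta work = -50368 J
Delta time = -224 s
CP = -50368 / -224 = 224.86 W

224.86 W


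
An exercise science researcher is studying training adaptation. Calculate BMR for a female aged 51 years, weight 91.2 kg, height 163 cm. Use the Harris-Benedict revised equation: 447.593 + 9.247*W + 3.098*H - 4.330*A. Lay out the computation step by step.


Substituting values:
W term = 9.247 * 91.2 = 843.3264
H term = 3.098 * 163 = 504.974
A term = 4.330 * 51 = 220.83
BMR = 1575.06 kcal/day

1575.06 kcal/day


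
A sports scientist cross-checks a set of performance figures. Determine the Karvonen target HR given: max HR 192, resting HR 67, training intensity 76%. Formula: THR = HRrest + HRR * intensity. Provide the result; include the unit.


HRR = HRmax - HRrest = 192 - 67 = 125
THR = 67 + 125 * 0.76
= 162.0 bpm

162.0 bpm


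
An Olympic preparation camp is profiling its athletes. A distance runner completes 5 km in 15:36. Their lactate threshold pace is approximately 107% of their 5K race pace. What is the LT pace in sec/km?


Convert to seconds: 15 min 36 s = 936 s
Pace per km = 936 / 5 = 187.2 s/km
LT pace = 187.2 * 1.07 = 200.3 s/km

200.3 s/km


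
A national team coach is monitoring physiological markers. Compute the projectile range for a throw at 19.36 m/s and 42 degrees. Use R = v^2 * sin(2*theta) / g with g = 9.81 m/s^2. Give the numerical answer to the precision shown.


Two times the angle = 84 degrees
sin(84) = 0.994522
R = 374.8096 * 0.994522 / 9.81 = 37.998 m

37.998 m


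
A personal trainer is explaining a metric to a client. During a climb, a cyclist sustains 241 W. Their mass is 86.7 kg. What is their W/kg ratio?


Power-to-weight = 241 W / 86.7 kg
= 2.78 W/kg

2.78 W/kg


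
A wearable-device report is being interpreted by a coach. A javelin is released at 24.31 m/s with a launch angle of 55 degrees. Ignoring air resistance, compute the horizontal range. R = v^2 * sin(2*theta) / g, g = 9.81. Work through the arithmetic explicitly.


Launch speed squared = 590.9761
sin(2 * 55 deg) = 0.939693
Range = 590.9761 * 0.939693 / 9.81
= 56.609 m

56.609 m


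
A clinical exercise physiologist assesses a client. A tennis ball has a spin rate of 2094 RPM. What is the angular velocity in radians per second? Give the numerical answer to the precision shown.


Convert RPM to rad/s: multiply by 2*pi and divide by 60
omega = 2094 * 2 * pi / 60
= 219.283 rad/s

219.283 rad/s


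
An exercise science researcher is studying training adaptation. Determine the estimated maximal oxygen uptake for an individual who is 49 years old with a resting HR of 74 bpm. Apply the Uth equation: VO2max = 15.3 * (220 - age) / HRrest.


HRmax = 220 - 49 = 171
VO2max = 15.3 * (171 / 74)
= 15.3 * 2.3108
= 35.36 mL/kg/min

35.36 mL/kg/min


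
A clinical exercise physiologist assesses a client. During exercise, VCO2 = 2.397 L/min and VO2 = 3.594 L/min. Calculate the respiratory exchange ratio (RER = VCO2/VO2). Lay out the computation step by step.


RER = VCO2 / VO2
= 2.397 / 3.594
= 0.6669

0.6669


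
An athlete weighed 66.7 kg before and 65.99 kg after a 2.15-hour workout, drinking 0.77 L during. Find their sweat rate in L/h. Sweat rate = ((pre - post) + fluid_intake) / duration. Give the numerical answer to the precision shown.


Body mass change = 0.71 kg
Total sweat loss = 0.71 + 0.77 = 1.48 L
Rate = 1.48 / 2.15 = 0.688 L/h

0.688 L/h


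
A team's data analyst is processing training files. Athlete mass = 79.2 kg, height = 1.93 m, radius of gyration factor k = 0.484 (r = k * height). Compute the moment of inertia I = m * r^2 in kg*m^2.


r = k * height = 0.484 * 1.93 = 0.93412 m
r^2 = 0.93412^2 = 0.87258
I = 79.2 * 0.87258 = 69.108 kg*m^2

69.108 kg*m^2


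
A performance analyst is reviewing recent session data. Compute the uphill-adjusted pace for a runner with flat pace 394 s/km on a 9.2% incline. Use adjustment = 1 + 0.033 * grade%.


Adjustment factor = 1 + 0.033 * 9.2 = 1.3036
Grade-adjusted pace = 394 * 1.3036 = 513.62 s/km

513.62 s/km


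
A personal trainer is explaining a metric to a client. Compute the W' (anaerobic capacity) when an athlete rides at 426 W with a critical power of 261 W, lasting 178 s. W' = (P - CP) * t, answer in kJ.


Above-CP power = 165 W
Duration = 178 s
W' = 165 * 178 = 29370 J
Convert: 29370 / 1000 = 29.37 kJ

29.37 kJ


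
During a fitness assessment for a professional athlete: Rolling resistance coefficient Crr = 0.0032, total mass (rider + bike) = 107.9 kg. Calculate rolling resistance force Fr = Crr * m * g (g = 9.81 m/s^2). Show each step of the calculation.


Fr = Crr * m * g
= 0.0032 * 107.9 * 9.81
= 3.387 N

3.387 N


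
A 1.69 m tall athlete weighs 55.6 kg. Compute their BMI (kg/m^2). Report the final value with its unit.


height^2 = 2.8561 m^2
BMI = 55.6 / 2.8561 = 19.47 kg/m^2

19.47 kg/m^2


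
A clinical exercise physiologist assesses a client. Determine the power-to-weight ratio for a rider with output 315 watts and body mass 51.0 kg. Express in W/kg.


P/W = 315 / 51.0 = 6.176 W/kg

6.176 W/kg


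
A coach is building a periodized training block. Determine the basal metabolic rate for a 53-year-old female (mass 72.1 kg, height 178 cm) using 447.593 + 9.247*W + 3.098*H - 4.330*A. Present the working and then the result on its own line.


BMR = 447.593 + 9.247*72.1 + 3.098*178 - 4.330*53
= 1436.26 kcal/day

1436.26 kcal/day


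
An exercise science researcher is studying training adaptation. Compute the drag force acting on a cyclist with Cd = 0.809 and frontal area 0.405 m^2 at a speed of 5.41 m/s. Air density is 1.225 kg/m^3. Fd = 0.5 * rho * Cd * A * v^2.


Step 1: v^2 = 29.2681
Step 2: Fd = 0.5 * 1.225 * 0.809 * 0.405 * 29.2681
= 5.874 N

5.874 N


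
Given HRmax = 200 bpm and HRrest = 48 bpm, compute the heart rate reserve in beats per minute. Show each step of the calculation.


Heart rate reserve = maximum HR minus resting HR
HRR = 200 - 48 = 152 bpm

152 bpm


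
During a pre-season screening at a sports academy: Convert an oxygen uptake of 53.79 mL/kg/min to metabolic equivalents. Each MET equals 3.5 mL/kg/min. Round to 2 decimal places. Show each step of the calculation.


One MET = 3.5 mL/kg/min
Number of METs = 53.79 / 3.5
= 15.37 METs

15.37 METs


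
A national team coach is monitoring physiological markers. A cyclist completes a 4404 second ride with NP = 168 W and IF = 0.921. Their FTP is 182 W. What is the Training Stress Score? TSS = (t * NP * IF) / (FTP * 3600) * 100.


t * NP * IF = 4404 * 168 * 0.921 = 681422.112
FTP * 3600 = 655200
TSS = (681422.112 / 655200) * 100 = 104.0

104.0 TSS


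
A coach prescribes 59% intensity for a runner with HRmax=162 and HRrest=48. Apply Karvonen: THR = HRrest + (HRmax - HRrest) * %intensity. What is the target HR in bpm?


Heart rate reserve = 162 - 48 = 114
Intensity fraction = 59 / 100 = 0.59
THR = 48 + 114 * 0.59 = 115.26 bpm

115.26 bpm


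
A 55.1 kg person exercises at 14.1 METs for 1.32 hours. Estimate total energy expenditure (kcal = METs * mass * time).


Energy = METs * mass(kg) * time(h)
= 14.1 * 55.1 * 1.32
= 1025.52 kcal

1025.52 kcal


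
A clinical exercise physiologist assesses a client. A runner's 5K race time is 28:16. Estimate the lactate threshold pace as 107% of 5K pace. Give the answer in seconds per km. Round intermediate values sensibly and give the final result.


Total race time = 28*60 + 16 = 1696 seconds
5K pace = 1696 / 5 = 339.2 sec/km
LT pace = 339.2 * 1.07 = 362.94 sec/km

362.94 s/km


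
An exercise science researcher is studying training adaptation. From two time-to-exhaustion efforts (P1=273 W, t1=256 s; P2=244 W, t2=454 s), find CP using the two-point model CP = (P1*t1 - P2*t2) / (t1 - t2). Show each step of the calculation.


Work in trial 1 = 69888 J
Work in trial 2 = 110776 J
Delta work = -40888 J
Delta time = -198 s
CP = -40888 / -198 = 206.51 W

206.51 W


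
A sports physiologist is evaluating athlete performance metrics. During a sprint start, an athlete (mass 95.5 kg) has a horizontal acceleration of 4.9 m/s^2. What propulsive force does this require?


Propulsive force = mass * acceleration
= 95.5 kg * 4.9 m/s^2
= 467.95 N

467.95 N


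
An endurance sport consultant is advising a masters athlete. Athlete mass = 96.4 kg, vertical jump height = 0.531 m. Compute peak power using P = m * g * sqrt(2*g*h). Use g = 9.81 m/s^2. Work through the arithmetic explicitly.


sqrt(2 * 9.81 * 0.531) = sqrt(10.41822) = 3.227727 m/s
P = 96.4 * 9.81 * 3.227727
= 3052.41 W

3052.41 W


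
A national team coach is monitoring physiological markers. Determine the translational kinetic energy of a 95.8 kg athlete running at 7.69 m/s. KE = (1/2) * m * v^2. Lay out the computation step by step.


KE = 0.5 * m * v^2
= 0.5 * 95.8 * 7.69^2
= 0.5 * 95.8 * 59.1361
= 2832.62 J

2832.62 J


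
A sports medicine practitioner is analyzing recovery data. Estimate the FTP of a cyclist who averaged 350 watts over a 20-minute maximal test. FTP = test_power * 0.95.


FTP = 350 * 0.95 = 332.5 W

332.5 W


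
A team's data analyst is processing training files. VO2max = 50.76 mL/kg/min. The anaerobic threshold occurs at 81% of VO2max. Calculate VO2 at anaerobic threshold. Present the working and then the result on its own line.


AT fraction = 81 / 100 = 0.81
AT VO2 = 50.76 * 0.81
= 41.12 mL/kg/min

41.12 mL/kg/min


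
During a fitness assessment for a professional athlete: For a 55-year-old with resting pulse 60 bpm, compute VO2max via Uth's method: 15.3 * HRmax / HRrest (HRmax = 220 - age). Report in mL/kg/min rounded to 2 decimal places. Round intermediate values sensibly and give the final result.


Step 1: HRmax = 220 - 55 = 165 bpm
Step 2: Ratio = 165 / 60 = 2.75
Step 3: VO2max = 15.3 * 2.75 = 42.08 mL/kg/min

42.08 mL/kg/min


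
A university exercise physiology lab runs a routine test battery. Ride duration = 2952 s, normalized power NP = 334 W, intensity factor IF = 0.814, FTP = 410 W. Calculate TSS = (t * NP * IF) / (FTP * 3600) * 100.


Numerator = 2952 * 334 * 0.814 = 802577.952
Denominator = 410 * 3600 = 1476000
TSS = 802577.952 / 1476000 * 100
= 54.38

54.38 TSS


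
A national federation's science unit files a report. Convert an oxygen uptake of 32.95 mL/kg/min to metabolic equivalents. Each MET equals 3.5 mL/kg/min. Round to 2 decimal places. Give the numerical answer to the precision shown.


One MET = 3.5 mL/kg/min
Number of METs = 32.95 / 3.5
= 9.41 METs

9.41 METs


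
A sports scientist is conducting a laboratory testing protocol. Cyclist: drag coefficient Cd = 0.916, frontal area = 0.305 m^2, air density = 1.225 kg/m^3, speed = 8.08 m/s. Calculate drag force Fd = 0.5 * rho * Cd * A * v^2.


v^2 = 8.08^2 = 65.2864
Fd = 0.5 * 1.225 * 0.916 * 0.305 * 65.2864
= 11.172 N

11.172 N


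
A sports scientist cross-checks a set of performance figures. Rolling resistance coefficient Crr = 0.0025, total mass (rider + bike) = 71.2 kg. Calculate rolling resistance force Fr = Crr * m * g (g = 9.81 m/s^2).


Fr = Crr * m * g
= 0.0025 * 71.2 * 9.81
= 1.746 N

1.746 N


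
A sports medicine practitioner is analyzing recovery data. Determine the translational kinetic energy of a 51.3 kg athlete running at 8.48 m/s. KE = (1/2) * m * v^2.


KE = 0.5 * m * v^2
= 0.5 * 51.3 * 8.48^2
= 0.5 * 51.3 * 71.9104
= 1844.5 J

1844.5 J


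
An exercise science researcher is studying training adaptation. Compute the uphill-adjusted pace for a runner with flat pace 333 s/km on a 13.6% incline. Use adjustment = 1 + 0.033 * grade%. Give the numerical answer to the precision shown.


Adjustment factor = 1 + 0.033 * 13.6 = 1.4488
Grade-adjusted pace = 333 * 1.4488 = 482.45 s/km

482.45 s/km


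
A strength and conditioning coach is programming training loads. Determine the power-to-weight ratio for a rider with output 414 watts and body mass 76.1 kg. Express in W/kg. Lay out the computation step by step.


P/W = 414 / 76.1 = 5.44 W/kg

5.44 W/kg


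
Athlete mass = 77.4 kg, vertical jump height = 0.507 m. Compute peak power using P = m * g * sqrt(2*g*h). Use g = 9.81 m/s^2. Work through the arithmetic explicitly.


sqrt(2 * 9.81 * 0.507) = sqrt(9.94734) = 3.15394 m/s
P = 77.4 * 9.81 * 3.15394
= 2394.77 W

2394.77 W


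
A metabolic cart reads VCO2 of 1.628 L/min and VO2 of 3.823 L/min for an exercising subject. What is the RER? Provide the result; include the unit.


RER = VCO2 / VO2 = 1.628 / 3.823 = 0.4258

0.4258


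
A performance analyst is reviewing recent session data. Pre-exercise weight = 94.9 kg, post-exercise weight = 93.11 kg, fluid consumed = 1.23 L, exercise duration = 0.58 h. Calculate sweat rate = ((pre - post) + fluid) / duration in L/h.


Weight loss = 94.9 - 93.11 = 1.79 kg (approx L)
Total sweat = 1.79 + 1.23 = 3.02 L
Sweat rate = 3.02 / 0.58 = 5.207 L/h

5.207 L/h


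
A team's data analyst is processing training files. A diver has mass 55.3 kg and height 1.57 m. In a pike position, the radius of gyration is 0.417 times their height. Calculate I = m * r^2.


r = 0.417 * 1.57 = 0.65469 m
I = m * r^2 = 55.3 * 0.428619 = 23.703 kg*m^2

23.703 kg*m^2


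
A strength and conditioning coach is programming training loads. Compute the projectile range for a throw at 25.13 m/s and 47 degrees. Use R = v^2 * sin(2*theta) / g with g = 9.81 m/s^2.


Two times the angle = 94 degrees
sin(94) = 0.997564
R = 631.5169 * 0.997564 / 9.81 = 64.218 m

64.218 m


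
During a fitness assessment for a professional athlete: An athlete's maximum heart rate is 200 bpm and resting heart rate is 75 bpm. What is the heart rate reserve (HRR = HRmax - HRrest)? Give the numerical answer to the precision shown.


HRR = HRmax - HRrest
= 200 - 75
= 125 bpm

125 bpm


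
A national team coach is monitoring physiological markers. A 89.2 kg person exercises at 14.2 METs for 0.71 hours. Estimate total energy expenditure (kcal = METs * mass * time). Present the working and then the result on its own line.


Energy = METs * mass(kg) * time(h)
= 14.2 * 89.2 * 0.71
= 899.31 kcal

899.31 kcal


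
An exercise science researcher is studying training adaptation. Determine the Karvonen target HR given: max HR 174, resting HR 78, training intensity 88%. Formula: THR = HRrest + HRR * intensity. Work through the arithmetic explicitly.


HRR = HRmax - HRrest = 174 - 78 = 96
THR = 78 + 96 * 0.88
= 162.48 bpm

162.48 bpm


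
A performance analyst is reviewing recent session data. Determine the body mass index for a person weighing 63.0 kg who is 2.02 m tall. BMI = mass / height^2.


BMI = mass / height^2
= 63.0 / 2.02^2
= 63.0 / 4.0804
= 15.44 kg/m^2

15.44 kg/m^2


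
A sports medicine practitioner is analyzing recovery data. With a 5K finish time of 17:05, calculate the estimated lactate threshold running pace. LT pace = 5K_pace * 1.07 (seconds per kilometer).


Race duration = 1025 s for 5 km
Average pace = 1025 / 5 = 205.0 s/km
LT pace = 205.0 * 1.07
= 219.35 s/km

219.35 s/km


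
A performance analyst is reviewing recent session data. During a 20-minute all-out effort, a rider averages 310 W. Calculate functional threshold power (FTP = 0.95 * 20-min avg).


FTP = 0.95 * 310
= 294.5 W

294.5 W


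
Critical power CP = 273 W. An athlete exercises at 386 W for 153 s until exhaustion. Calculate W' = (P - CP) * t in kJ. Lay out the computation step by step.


P - CP = 386 - 273 = 113 W
W' = 113 * 153 = 17289 J
= 17289 / 1000 = 17.289 kJ

17.289 kJ


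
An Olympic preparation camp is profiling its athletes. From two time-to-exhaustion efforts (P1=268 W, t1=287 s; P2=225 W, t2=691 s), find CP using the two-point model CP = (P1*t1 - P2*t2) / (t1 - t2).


Work in trial 1 = 76916 J
Work in trial 2 = 155475 J
Delta work = -78559 J
Delta time = -404 s
CP = -78559 / -404 = 194.45 W

194.45 W


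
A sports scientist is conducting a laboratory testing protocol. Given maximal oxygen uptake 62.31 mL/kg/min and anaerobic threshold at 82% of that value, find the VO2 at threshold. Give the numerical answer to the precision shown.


Percentage as decimal = 0.82
VO2 at AT = 62.31 * 0.82 = 51.09 mL/kg/min

51.09 mL/kg/min


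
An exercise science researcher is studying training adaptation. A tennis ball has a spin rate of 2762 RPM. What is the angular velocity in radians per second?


Convert RPM to rad/s: multiply by 2*pi and divide by 60
omega = 2762 * 2 * pi / 60
= 289.236 rad/s

289.236 rad/s


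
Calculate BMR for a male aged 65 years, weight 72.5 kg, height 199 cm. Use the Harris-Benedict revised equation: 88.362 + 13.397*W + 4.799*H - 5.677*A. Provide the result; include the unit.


Substituting values:
W term = 13.397 * 72.5 = 971.2825
H term = 4.799 * 199 = 955.001
A term = 5.677 * 65 = 369.005
BMR = 1645.64 kcal/day

1645.64 kcal/day


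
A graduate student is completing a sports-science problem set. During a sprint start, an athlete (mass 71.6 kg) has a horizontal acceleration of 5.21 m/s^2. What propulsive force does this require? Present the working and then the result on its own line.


Propulsive force = mass * acceleration
= 71.6 kg * 5.21 m/s^2
= 373.04 N

373.04 N


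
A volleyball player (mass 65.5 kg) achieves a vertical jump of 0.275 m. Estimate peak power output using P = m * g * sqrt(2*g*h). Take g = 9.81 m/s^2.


2 * g * h = 2 * 9.81 * 0.275 = 5.3955
sqrt(5.3955) = 2.322822 m/s
P = 65.5 * 9.81 * 2.322822 = 1492.54 W

1492.54 W


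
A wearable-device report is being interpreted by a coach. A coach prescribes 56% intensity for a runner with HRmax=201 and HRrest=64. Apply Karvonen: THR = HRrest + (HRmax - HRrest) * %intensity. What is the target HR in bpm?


Heart rate reserve = 201 - 64 = 137
Intensity fraction = 56 / 100 = 0.56
THR = 64 + 137 * 0.56 = 140.72 bpm

140.72 bpm


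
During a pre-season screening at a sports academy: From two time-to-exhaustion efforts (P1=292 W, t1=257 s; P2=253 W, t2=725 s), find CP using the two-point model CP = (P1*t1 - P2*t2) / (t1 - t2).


Work in trial 1 = 75044 J
Work in trial 2 = 183425 J
Delta work = -108381 J
Delta time = -468 s
CP = -108381 / -468 = 231.58 W

231.58 W


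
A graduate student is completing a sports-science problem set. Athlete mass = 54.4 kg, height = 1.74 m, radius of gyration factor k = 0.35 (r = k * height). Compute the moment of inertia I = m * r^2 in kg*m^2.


r = k * height = 0.35 * 1.74 = 0.609 m
r^2 = 0.609^2 = 0.370881
I = 54.4 * 0.370881 = 20.176 kg*m^2

20.176 kg*m^2


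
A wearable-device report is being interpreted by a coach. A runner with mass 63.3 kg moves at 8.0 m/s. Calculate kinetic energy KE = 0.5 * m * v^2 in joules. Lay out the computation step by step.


v^2 = 8.0^2 = 64.0
KE = 0.5 * 63.3 * 64.0
= 2025.6 J

2025.6 J


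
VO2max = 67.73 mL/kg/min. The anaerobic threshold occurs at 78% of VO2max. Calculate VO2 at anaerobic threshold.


AT fraction = 78 / 100 = 0.78
AT VO2 = 67.73 * 0.78
= 52.83 mL/kg/min

52.83 mL/kg/min


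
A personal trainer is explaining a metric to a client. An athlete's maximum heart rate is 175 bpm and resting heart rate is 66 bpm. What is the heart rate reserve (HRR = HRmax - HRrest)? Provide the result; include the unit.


HRR = HRmax - HRrest
= 175 - 66
= 109 bpm

109 bpm


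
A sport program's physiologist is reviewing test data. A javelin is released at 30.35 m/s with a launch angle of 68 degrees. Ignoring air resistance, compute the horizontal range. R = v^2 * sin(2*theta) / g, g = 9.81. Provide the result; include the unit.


Launch speed squared = 921.1225
sin(2 * 68 deg) = 0.694658
Range = 921.1225 * 0.694658 / 9.81
= 65.226 m

65.226 m


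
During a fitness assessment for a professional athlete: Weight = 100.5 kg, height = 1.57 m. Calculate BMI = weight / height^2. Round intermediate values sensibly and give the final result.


height^2 = 1.57^2 = 2.4649
BMI = 100.5 / 2.4649 = 40.77 kg/m^2

40.77 kg/m^2


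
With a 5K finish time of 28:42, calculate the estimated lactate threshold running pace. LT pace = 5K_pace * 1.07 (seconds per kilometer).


Race duration = 1722 s for 5 km
Average pace = 1722 / 5 = 344.4 s/km
LT pace = 344.4 * 1.07
= 368.51 s/km

368.51 s/km


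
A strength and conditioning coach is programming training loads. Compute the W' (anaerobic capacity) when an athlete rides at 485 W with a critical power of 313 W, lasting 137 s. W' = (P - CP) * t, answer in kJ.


Above-CP power = 172 W
Duration = 137 s
W' = 172 * 137 = 23564 J
Convert: 23564 / 1000 = 23.564 kJ

23.564 kJ


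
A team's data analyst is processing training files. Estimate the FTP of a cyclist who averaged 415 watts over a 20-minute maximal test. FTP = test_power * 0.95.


FTP = 415 * 0.95 = 394.25 W

394.25 W


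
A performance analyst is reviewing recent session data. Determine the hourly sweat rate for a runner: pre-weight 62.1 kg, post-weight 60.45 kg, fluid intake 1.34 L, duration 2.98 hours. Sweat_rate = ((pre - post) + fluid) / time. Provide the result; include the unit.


Mass lost = 62.1 - 60.45 = 1.65 kg
Add fluid consumed: 1.65 + 1.34 = 2.99 L total sweat
Sweat rate = 2.99 / 2.98 = 1.003 L/h

1.003 L/h


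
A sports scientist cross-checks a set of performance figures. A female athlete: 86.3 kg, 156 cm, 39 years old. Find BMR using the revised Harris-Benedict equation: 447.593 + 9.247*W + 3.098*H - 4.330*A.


Intercept = 447.593
Weight contribution = 9.247 * 86.3 = 798.0161
Height contribution = 3.098 * 156 = 483.288
Age contribution = 4.33 * 39 = 168.87
BMR = 447.593 + 798.0161 + 483.288 - 168.87
= 1560.03 kcal/day

1560.03 kcal/day


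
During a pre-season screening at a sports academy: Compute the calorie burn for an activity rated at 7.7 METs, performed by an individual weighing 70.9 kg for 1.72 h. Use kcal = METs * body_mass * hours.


Product of METs and mass = 7.7 * 70.9 = 545.93
Total kcal = 545.93 * 1.72 = 939.0 kcal

939.0 kcal


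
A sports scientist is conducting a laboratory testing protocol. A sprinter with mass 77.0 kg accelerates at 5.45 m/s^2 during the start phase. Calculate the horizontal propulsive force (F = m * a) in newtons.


F = m * a
= 77.0 * 5.45
= 419.65 N

419.65 N


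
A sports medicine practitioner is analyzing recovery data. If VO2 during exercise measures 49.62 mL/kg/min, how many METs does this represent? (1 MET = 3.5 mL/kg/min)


METs = VO2 / 3.5 = 49.62 / 3.5 = 14.18

14.18 METs


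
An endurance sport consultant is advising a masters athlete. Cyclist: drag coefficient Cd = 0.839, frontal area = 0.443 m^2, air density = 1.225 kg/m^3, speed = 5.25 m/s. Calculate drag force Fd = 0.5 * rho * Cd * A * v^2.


v^2 = 5.25^2 = 27.5625
Fd = 0.5 * 1.225 * 0.839 * 0.443 * 27.5625
= 6.275 N

6.275 N


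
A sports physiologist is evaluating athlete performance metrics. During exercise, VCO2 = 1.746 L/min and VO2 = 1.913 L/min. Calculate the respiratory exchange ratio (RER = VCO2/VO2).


RER = VCO2 / VO2
= 1.746 / 1.913
= 0.9127

0.9127


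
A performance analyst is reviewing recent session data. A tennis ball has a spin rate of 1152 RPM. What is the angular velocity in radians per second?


Convert RPM to rad/s: multiply by 2*pi and divide by 60
omega = 1152 * 2 * pi / 60
= 120.637 rad/s

120.637 rad/s


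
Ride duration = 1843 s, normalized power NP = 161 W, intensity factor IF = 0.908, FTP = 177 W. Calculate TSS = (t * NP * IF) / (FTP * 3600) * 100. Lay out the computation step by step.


Numerator = 1843 * 161 * 0.908 = 269424.484
Denominator = 177 * 3600 = 637200
TSS = 269424.484 / 637200 * 100
= 42.28

42.28 TSS


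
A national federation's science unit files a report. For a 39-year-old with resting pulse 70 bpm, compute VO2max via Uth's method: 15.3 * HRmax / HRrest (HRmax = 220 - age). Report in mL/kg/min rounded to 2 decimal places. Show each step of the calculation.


Step 1: HRmax = 220 - 39 = 181 bpm
Step 2: Ratio = 181 / 70 = 2.5857
Step 3: VO2max = 15.3 * 2.5857 = 39.56 mL/kg/min

39.56 mL/kg/min


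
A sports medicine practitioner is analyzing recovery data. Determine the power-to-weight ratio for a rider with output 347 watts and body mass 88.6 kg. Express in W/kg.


P/W = 347 / 88.6 = 3.916 W/kg

3.916 W/kg


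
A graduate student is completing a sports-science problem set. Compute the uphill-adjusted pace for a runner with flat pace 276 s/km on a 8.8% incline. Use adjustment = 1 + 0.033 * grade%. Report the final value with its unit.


Adjustment factor = 1 + 0.033 * 8.8 = 1.2904
Grade-adjusted pace = 276 * 1.2904 = 356.15 s/km

356.15 s/km


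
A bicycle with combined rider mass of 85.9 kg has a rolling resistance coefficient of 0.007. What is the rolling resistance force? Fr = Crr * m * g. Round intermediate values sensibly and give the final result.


Fr = 0.007 * 85.9 * 9.81
= 0.6013 * 9.81
= 5.899 N

5.899 N


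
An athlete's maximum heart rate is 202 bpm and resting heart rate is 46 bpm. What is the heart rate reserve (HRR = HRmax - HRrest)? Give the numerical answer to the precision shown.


HRR = HRmax - HRrest
= 202 - 46
= 156 bpm

156 bpm


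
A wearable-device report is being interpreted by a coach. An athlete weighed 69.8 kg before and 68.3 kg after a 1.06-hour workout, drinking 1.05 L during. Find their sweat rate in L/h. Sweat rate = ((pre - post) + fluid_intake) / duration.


Body mass change = 1.5 kg
Total sweat loss = 1.5 + 1.05 = 2.55 L
Rate = 2.55 / 1.06 = 2.406 L/h

2.406 L/h


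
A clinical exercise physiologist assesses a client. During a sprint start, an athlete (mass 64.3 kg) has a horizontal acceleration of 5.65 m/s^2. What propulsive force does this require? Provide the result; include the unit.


Propulsive force = mass * acceleration
= 64.3 kg * 5.65 m/s^2
= 363.3 N

363.3 N


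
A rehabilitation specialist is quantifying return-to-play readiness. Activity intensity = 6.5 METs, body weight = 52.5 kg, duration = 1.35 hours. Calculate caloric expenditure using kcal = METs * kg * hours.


kcal = 6.5 * 52.5 * 1.35
= 341.25 * 1.35
= 460.69 kcal

460.69 kcal


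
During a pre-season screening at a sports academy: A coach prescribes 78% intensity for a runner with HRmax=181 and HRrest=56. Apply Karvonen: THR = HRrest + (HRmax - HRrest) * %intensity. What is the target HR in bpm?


Heart rate reserve = 181 - 56 = 125
Intensity fraction = 78 / 100 = 0.78
THR = 56 + 125 * 0.78 = 153.5 bpm

153.5 bpm


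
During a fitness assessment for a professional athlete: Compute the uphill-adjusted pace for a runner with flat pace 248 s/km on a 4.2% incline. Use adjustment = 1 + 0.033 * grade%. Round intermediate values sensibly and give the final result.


Adjustment factor = 1 + 0.033 * 4.2 = 1.1386
Grade-adjusted pace = 248 * 1.1386 = 282.37 s/km

282.37 s/km


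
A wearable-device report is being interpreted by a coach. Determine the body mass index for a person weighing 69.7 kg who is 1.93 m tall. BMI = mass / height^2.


BMI = mass / height^2
= 69.7 / 1.93^2
= 69.7 / 3.7249
= 18.71 kg/m^2

18.71 kg/m^2


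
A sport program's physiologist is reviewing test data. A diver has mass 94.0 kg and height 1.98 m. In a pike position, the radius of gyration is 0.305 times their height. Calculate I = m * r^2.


r = 0.305 * 1.98 = 0.6039 m
I = m * r^2 = 94.0 * 0.364695 = 34.281 kg*m^2

34.281 kg*m^2


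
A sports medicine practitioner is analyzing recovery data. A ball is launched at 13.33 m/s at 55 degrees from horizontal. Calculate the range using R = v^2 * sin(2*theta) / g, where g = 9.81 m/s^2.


sin(2 * 55) = sin(110) = 0.939693
v^2 = 13.33^2 = 177.6889
R = 177.6889 * 0.939693 / 9.81
= 17.021 m

17.021 m


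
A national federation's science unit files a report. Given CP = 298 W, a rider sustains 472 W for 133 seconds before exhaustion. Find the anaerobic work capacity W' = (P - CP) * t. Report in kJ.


Excess power = 472 - 298 = 174 W
Work above CP = 174 * 133 = 23142 J
W' = 23.142 kJ

23.142 kJ


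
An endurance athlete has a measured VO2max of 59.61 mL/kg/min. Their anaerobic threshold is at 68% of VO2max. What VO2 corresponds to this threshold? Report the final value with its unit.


Anaerobic threshold VO2 = VO2max * 68%
= 59.61 * 0.68
= 40.53 mL/kg/min

40.53 mL/kg/min


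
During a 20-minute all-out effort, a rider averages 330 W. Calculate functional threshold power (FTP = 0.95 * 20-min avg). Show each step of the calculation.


FTP = 0.95 * 330
= 313.5 W

313.5 W
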